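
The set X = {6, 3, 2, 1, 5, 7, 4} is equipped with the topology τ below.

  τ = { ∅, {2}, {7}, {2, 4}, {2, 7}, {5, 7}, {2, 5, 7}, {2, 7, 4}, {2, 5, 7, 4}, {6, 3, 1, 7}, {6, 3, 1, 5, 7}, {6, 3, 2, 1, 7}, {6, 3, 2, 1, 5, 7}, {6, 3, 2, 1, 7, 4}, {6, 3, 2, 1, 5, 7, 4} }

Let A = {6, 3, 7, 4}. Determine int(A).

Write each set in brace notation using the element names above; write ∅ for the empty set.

U open, U⊆A: ∅, {7}. int(A) = ⋃ = {7}

{7}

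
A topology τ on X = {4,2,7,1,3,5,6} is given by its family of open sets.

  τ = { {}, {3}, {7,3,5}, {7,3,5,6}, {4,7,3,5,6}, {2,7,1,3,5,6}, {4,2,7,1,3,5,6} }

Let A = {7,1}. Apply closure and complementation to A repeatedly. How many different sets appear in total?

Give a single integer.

X∖A={4,2,3,5,6}, int(X∖A)={3}, hence cl(A)={4,2,7,1,5,6}
Orbit (k=closure, c=complement):
  1. A     = {7,1}
  2. kA    = {4,2,7,1,5,6}
  3. cA    = {4,2,3,5,6}
  4. ckA   = {3}
  5. kcA   = {4,2,7,1,3,5,6}
  6. ckcA  = {}
(closed under both — stop)

6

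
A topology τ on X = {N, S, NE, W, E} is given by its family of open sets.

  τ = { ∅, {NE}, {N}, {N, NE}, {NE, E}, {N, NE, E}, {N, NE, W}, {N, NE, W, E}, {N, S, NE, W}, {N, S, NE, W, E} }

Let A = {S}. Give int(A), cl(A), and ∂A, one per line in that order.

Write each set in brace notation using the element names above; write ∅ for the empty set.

U open, U⊆A: ∅. int(A) = ⋃ = ∅
X∖A={N, NE, W, E}, int(X∖A)={N, NE, W, E}, hence cl(A)={S}
∂A: remove int from cl → {S}

int(A) = ∅
cl(A)  = {S}
∂A     = {S}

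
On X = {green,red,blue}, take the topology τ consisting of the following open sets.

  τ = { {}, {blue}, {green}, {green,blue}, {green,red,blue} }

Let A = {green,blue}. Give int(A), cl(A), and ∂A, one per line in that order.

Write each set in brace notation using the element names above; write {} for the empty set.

int(A) = {green,blue}
cl(A)  = {green,red,blue}
∂A     = {red}

interior: largest open inside A is {green,blue} (from {}, {blue}, {green}, {green,blue})
cl via duality: int({red}) = {}, so X∖{} = {green,red,blue}
cl∖int = {red}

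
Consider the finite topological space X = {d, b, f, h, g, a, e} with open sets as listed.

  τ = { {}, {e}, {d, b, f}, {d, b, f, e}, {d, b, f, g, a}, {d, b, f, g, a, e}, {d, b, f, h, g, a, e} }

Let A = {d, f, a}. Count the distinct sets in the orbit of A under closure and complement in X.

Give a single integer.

8

complement {b, h, g, e}; its interior {e}; cl(A) = X∖{e} = {d, b, f, h, g, a}
With k = closure, c = complement:
  1. A     = {d, f, a}
  2. kA    = {d, b, f, h, g, a}
  3. cA    = {b, h, g, e}
  4. ckA   = {e}
  5. kcA   = {d, b, f, h, g, a, e}
  6. kckA  = {h, e}
  7. ckcA  = {}
  8. ckckA = {d, b, f, g, a}
k, c of each give nothing new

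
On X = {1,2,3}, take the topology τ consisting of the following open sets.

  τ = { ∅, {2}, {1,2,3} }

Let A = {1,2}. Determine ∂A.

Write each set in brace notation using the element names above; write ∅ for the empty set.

opens ⊆ A: ∅, {2}; union → int = {2}
complement {3}; its interior ∅; cl(A) = X∖∅ = {1,2,3}
boundary = {1,2,3} ∖ {2} = {1,3}

{1,3}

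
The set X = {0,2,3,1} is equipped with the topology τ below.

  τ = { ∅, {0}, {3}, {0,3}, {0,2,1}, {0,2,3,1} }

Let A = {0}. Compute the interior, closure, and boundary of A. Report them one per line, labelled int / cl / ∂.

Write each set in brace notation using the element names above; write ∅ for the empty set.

int(A) = {0}
cl(A)  = {0,2,1}
∂A     = {2,1}

U open, U⊆A: ∅, {0}. int(A) = ⋃ = {0}
X∖A={2,3,1}, int(X∖A)={3}, hence cl(A)={0,2,1}
∂A: remove int from cl → {2,1}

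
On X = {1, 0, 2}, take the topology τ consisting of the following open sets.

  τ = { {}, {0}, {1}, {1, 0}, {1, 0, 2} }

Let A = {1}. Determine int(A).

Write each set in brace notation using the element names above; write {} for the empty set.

{1}

opens ⊆ A: {}, {1}; union → int = {1}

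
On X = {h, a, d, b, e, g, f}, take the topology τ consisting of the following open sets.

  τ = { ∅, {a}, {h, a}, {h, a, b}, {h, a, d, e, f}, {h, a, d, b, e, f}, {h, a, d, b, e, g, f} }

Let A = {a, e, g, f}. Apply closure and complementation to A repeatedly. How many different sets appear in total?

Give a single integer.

6

X∖A={h, d, b}, int(X∖A)=∅, hence cl(A)={h, a, d, b, e, g, f}
Orbit (k=closure, c=complement):
  1. A     = {a, e, g, f}
  2. kA    = {h, a, d, b, e, g, f}
  3. cA    = {h, d, b}
  4. ckA   = ∅
  5. kcA   = {h, d, b, e, g, f}
  6. ckcA  = {a}
(closed under both — stop)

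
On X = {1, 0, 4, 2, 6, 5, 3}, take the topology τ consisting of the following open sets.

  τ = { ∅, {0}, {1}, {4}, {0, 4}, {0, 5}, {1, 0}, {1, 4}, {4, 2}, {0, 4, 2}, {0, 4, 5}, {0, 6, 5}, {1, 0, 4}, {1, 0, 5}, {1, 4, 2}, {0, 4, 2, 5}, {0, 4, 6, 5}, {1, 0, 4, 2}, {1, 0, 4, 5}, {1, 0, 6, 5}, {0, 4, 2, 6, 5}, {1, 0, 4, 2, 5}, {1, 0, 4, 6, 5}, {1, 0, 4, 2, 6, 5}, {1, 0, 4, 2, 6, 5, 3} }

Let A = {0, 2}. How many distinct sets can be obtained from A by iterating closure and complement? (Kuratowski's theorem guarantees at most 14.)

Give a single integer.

10

X∖A={1, 4, 6, 5, 3}, int(X∖A)={1, 4}, hence cl(A)={0, 2, 6, 5, 3}
Orbit (k=closure, c=complement):
  1. A     = {0, 2}
  2. kA    = {0, 2, 6, 5, 3}
  3. cA    = {1, 4, 6, 5, 3}
  4. ckA   = {1, 4}
  5. kcA   = {1, 4, 2, 6, 5, 3}
  6. kckA  = {1, 4, 2, 3}
  7. ckcA  = {0}
  8. ckckA = {0, 6, 5}
  9. kckcA = {0, 6, 5, 3}
  10. ckckcA = {1, 4, 2}
(closed under both — stop)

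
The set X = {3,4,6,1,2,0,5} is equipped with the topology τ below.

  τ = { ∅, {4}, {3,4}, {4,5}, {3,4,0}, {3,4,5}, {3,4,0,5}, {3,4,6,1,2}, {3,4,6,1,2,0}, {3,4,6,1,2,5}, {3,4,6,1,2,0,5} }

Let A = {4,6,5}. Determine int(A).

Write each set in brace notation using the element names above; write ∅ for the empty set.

{4,5}

U open, U⊆A: ∅, {4}, {4,5}. int(A) = ⋃ = {4,5}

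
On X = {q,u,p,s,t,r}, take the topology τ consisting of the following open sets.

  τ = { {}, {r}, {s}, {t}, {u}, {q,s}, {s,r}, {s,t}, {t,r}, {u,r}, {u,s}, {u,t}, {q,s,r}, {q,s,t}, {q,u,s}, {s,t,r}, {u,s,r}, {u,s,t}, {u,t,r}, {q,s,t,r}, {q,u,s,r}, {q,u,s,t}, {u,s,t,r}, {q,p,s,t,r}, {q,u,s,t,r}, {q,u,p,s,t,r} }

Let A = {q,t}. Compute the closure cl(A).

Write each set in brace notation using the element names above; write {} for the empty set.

{q,p,t}

complement {u,p,s,r}; its interior {u,s,r}; cl(A) = X∖{u,s,r} = {q,p,t}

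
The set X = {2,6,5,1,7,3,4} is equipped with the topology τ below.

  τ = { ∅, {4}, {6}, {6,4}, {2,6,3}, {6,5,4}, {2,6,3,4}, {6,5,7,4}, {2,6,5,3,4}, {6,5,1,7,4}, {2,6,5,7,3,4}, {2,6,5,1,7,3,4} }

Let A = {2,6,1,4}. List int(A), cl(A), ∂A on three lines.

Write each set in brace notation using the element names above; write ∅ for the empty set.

int(A) = {6,4}
cl(A)  = {2,6,5,1,7,3,4}
∂A     = {2,5,1,7,3}

interior: largest open inside A is {6,4} (from ∅, {4}, {6}, {6,4})
cl via duality: int({5,7,3}) = ∅, so X∖∅ = {2,6,5,1,7,3,4}
cl∖int = {2,5,1,7,3}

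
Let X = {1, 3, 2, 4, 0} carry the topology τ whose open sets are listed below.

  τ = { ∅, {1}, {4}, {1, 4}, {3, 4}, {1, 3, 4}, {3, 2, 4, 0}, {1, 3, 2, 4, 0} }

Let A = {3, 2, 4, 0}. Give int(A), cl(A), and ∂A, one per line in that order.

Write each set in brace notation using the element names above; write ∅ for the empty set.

int(A) = {3, 2, 4, 0}
cl(A)  = {3, 2, 4, 0}
∂A     = ∅

open subsets of A: ∅, {4}, {3, 4}, {3, 2, 4, 0}; so int(A) = {3, 2, 4, 0}
closure: X∖int(X∖A) = X∖{1} = {3, 2, 4, 0}
∂A = {3, 2, 4, 0} minus {3, 2, 4, 0} = ∅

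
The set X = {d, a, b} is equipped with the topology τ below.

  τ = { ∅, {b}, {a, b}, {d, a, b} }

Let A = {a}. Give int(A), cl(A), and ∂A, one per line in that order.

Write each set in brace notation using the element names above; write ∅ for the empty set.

opens ⊆ A: ∅; union → int = ∅
complement {d, b}; its interior {b}; cl(A) = X∖{b} = {d, a}
boundary = {d, a} ∖ ∅ = {d, a}

int(A) = ∅
cl(A)  = {d, a}
∂A     = {d, a}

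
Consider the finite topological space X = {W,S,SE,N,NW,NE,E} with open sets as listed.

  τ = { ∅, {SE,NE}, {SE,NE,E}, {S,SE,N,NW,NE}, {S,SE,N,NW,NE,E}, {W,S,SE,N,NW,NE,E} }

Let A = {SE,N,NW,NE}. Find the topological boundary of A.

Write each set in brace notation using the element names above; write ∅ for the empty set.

{W,S,N,NW,E}

opens ⊆ A: ∅, {SE,NE}; union → int = {SE,NE}
complement {W,S,E}; its interior ∅; cl(A) = X∖∅ = {W,S,SE,N,NW,NE,E}
boundary = {W,S,SE,N,NW,NE,E} ∖ {SE,NE} = {W,S,N,NW,E}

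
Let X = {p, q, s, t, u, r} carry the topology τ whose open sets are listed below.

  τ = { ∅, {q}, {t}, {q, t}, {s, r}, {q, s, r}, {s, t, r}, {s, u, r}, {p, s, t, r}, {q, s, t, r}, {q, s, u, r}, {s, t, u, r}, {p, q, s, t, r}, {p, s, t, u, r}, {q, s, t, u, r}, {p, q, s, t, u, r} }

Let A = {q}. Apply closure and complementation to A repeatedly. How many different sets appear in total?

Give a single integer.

2

complement {p, s, t, u, r}; its interior {p, s, t, u, r}; cl(A) = X∖{p, s, t, u, r} = {q}
With k = closure, c = complement:
  1. A     = {q}
  2. cA    = {p, s, t, u, r}
k, c of each give nothing new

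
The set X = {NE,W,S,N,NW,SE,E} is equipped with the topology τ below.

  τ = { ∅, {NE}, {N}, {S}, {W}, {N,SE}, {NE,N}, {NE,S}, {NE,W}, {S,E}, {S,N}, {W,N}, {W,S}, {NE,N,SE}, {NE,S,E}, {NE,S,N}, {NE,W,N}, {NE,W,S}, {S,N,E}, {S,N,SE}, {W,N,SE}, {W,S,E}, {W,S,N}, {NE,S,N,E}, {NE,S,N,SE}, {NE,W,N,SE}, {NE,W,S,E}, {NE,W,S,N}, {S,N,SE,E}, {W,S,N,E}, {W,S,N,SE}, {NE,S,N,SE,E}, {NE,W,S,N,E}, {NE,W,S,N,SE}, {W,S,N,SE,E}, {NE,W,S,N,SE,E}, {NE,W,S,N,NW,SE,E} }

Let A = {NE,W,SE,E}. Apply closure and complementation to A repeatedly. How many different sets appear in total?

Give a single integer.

8

X∖A={S,N,NW}, int(X∖A)={S,N}, hence cl(A)={NE,W,NW,SE,E}
Orbit (k=closure, c=complement):
  1. A     = {NE,W,SE,E}
  2. kA    = {NE,W,NW,SE,E}
  3. cA    = {S,N,NW}
  4. ckA   = {S,N}
  5. kcA   = {S,N,NW,SE,E}
  6. ckcA  = {NE,W}
  7. kckcA = {NE,W,NW}
  8. ckckcA = {S,N,SE,E}
(closed under both — stop)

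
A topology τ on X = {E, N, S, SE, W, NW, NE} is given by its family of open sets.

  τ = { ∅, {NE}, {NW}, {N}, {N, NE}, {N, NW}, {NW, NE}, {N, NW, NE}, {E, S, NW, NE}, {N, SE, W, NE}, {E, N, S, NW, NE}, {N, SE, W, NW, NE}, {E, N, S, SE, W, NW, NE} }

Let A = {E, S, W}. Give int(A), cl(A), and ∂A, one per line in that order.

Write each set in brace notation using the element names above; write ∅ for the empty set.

int(A) = ∅
cl(A)  = {E, S, SE, W}
∂A     = {E, S, SE, W}

interior: largest open inside A is ∅ (from ∅)
cl via duality: int({N, SE, NW, NE}) = {N, NW, NE}, so X∖{N, NW, NE} = {E, S, SE, W}
cl∖int = {E, S, SE, W}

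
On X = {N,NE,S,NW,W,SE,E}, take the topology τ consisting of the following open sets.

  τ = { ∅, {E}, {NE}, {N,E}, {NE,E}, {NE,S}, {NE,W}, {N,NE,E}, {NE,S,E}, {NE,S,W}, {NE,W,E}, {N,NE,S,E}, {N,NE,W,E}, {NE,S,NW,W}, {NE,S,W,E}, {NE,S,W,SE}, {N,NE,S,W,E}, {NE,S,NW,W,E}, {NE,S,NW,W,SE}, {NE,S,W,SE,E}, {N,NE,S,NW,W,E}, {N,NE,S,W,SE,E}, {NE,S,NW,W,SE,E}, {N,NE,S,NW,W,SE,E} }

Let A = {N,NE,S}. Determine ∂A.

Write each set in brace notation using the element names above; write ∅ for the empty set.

{N,NW,W,SE}

opens ⊆ A: ∅, {NE}, {NE,S}; union → int = {NE,S}
complement {NW,W,SE,E}; its interior {E}; cl(A) = X∖{E} = {N,NE,S,NW,W,SE}
boundary = {N,NE,S,NW,W,SE} ∖ {NE,S} = {N,NW,W,SE}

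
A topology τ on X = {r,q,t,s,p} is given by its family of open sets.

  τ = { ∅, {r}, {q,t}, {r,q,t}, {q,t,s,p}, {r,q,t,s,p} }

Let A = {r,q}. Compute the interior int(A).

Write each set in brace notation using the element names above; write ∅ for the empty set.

{r}

U open, U⊆A: ∅, {r}. int(A) = ⋃ = {r}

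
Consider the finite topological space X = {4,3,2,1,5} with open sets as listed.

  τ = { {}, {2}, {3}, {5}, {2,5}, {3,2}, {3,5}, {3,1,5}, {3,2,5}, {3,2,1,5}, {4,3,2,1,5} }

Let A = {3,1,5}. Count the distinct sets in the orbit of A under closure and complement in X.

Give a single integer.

complement {4,2}; its interior {2}; cl(A) = X∖{2} = {4,3,1,5}
With k = closure, c = complement:
  1. A     = {3,1,5}
  2. kA    = {4,3,1,5}
  3. cA    = {4,2}
  4. ckA   = {2}
k, c of each give nothing new

4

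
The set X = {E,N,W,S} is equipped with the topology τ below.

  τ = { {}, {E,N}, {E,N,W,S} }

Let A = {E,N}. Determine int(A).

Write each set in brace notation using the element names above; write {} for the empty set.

{E,N}

opens ⊆ A: {}, {E,N}; union → int = {E,N}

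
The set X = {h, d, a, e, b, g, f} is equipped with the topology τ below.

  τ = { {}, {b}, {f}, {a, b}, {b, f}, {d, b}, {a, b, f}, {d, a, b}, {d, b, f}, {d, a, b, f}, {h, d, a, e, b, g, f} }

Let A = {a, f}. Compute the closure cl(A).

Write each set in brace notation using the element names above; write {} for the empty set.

cl via duality: int({h, d, e, b, g}) = {d, b}, so X∖{d, b} = {h, a, e, g, f}

{h, a, e, g, f}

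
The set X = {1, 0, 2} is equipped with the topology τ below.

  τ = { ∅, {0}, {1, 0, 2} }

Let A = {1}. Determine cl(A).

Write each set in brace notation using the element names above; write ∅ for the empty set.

{1, 2}

complement {0, 2}; its interior {0}; cl(A) = X∖{0} = {1, 2}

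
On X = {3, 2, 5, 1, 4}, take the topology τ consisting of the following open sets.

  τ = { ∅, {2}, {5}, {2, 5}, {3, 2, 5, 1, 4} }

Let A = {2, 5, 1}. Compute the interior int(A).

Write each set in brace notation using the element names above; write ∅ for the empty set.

{2, 5}

U open, U⊆A: ∅, {2}, {5}, {2, 5}. int(A) = ⋃ = {2, 5}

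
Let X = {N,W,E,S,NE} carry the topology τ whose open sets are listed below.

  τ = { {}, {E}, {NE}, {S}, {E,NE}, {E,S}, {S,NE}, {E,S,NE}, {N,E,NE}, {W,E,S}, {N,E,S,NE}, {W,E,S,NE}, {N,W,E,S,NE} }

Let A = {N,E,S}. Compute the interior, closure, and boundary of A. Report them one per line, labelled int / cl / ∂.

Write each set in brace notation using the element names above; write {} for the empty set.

int(A) = {E,S}
cl(A)  = {N,W,E,S}
∂A     = {N,W}

U open, U⊆A: {}, {S}, {E}, {E,S}. int(A) = ⋃ = {E,S}
X∖A={W,NE}, int(X∖A)={NE}, hence cl(A)={N,W,E,S}
∂A: remove int from cl → {N,W}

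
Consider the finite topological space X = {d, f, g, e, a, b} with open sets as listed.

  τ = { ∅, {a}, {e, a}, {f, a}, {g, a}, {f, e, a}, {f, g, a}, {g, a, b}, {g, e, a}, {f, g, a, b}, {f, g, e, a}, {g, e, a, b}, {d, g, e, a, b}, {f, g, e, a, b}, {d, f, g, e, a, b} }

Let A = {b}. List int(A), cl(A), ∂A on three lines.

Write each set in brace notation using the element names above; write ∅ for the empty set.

opens ⊆ A: ∅; union → int = ∅
complement {d, f, g, e, a}; its interior {f, g, e, a}; cl(A) = X∖{f, g, e, a} = {d, b}
boundary = {d, b} ∖ ∅ = {d, b}

int(A) = ∅
cl(A)  = {d, b}
∂A     = {d, b}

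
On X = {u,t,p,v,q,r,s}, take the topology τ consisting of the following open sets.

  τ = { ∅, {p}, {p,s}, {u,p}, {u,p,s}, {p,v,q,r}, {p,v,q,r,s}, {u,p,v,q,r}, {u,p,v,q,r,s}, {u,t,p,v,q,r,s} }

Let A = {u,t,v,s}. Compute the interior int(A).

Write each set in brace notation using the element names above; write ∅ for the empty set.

∅

open subsets of A: ∅; so int(A) = ∅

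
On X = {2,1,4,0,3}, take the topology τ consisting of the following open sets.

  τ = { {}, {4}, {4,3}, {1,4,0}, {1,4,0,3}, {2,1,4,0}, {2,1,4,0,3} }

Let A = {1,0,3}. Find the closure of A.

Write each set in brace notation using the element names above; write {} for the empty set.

{2,1,0,3}

closure: X∖int(X∖A) = X∖{4} = {2,1,0,3}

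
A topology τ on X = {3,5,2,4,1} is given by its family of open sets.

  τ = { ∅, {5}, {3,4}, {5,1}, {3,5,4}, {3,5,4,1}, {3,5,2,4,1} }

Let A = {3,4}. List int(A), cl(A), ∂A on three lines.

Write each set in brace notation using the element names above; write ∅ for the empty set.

int(A) = {3,4}
cl(A)  = {3,2,4}
∂A     = {2}

opens ⊆ A: ∅, {3,4}; union → int = {3,4}
complement {5,2,1}; its interior {5,1}; cl(A) = X∖{5,1} = {3,2,4}
boundary = {3,2,4} ∖ {3,4} = {2}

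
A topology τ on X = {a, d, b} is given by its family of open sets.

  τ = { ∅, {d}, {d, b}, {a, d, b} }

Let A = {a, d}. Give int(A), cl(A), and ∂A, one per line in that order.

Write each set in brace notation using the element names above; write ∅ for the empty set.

int(A) = {d}
cl(A)  = {a, d, b}
∂A     = {a, b}

U open, U⊆A: ∅, {d}. int(A) = ⋃ = {d}
X∖A={b}, int(X∖A)=∅, hence cl(A)={a, d, b}
∂A: remove int from cl → {a, b}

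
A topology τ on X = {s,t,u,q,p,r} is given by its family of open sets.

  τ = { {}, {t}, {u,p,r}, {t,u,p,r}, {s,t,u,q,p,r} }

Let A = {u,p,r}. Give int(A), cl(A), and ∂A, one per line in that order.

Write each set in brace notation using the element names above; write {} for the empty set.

int(A) = {u,p,r}
cl(A)  = {s,u,q,p,r}
∂A     = {s,q}

opens ⊆ A: {}, {u,p,r}; union → int = {u,p,r}
complement {s,t,q}; its interior {t}; cl(A) = X∖{t} = {s,u,q,p,r}
boundary = {s,u,q,p,r} ∖ {u,p,r} = {s,q}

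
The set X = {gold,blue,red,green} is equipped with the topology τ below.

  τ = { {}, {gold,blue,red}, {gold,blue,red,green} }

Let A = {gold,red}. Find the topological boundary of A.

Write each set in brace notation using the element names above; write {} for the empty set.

open subsets of A: {}; so int(A) = {}
closure: X∖int(X∖A) = X∖{} = {gold,blue,red,green}
∂A = {gold,blue,red,green} minus {} = {gold,blue,red,green}

{gold,blue,red,green}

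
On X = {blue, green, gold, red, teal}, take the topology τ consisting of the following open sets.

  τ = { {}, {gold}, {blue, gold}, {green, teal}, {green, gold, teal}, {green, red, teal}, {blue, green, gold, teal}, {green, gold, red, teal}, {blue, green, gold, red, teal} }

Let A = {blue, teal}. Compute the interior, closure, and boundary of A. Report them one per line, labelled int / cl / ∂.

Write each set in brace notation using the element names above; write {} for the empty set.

int(A) = {}
cl(A)  = {blue, green, red, teal}
∂A     = {blue, green, red, teal}

U open, U⊆A: {}. int(A) = ⋃ = {}
X∖A={green, gold, red}, int(X∖A)={gold}, hence cl(A)={blue, green, red, teal}
∂A: remove int from cl → {blue, green, red, teal}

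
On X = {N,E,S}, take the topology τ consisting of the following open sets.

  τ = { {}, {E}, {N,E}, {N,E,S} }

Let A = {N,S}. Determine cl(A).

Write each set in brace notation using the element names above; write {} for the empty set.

closure: X∖int(X∖A) = X∖{E} = {N,S}

{N,S}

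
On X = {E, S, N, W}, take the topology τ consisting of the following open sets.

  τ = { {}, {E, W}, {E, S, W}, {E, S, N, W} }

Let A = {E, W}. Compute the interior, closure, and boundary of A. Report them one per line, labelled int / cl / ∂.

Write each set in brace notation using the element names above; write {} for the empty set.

int(A) = {E, W}
cl(A)  = {E, S, N, W}
∂A     = {S, N}

interior: largest open inside A is {E, W} (from {}, {E, W})
cl via duality: int({S, N}) = {}, so X∖{} = {E, S, N, W}
cl∖int = {S, N}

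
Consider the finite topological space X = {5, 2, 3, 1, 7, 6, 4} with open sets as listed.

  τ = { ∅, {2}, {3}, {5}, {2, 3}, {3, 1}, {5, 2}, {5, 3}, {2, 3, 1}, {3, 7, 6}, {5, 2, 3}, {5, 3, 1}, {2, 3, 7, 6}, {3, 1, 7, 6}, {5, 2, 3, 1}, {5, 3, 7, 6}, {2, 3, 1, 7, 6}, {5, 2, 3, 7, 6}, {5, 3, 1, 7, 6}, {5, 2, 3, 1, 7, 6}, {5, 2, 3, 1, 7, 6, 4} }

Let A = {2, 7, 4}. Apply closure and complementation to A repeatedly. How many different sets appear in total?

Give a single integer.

8

closure: X∖int(X∖A) = X∖{5, 3, 1} = {2, 7, 6, 4}
Let k=closure and c=complement:
  1. A     = {2, 7, 4}
  2. kA    = {2, 7, 6, 4}
  3. cA    = {5, 3, 1, 6}
  4. ckA   = {5, 3, 1}
  5. kcA   = {5, 3, 1, 7, 6, 4}
  6. ckcA  = {2}
  7. kckcA = {2, 4}
  8. ckckcA = {5, 3, 1, 7, 6}
— saturated at 8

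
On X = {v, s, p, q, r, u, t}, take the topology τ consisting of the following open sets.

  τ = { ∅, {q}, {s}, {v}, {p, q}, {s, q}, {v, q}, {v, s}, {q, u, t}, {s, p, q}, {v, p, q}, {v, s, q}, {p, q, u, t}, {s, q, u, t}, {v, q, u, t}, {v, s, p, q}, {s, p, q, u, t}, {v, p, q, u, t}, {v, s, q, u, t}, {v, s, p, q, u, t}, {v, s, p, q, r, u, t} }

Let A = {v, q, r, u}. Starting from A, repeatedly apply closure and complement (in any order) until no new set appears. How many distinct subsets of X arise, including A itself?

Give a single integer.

8

closure: X∖int(X∖A) = X∖{s} = {v, p, q, r, u, t}
Let k=closure and c=complement:
  1. A     = {v, q, r, u}
  2. kA    = {v, p, q, r, u, t}
  3. cA    = {s, p, t}
  4. ckA   = {s}
  5. kcA   = {s, p, r, u, t}
  6. kckA  = {s, r}
  7. ckcA  = {v, q}
  8. ckckA = {v, p, q, u, t}
— saturated at 8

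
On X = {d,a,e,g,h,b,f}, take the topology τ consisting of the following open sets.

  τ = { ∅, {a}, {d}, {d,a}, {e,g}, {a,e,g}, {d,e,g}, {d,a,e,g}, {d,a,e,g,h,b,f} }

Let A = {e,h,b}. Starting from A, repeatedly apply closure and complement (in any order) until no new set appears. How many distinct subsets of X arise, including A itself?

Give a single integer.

complement {d,a,g,f}; its interior {d,a}; cl(A) = X∖{d,a} = {e,g,h,b,f}
With k = closure, c = complement:
  1. A     = {e,h,b}
  2. kA    = {e,g,h,b,f}
  3. cA    = {d,a,g,f}
  4. ckA   = {d,a}
  5. kcA   = {d,a,e,g,h,b,f}
  6. kckA  = {d,a,h,b,f}
  7. ckcA  = ∅
  8. ckckA = {e,g}
k, c of each give nothing new

8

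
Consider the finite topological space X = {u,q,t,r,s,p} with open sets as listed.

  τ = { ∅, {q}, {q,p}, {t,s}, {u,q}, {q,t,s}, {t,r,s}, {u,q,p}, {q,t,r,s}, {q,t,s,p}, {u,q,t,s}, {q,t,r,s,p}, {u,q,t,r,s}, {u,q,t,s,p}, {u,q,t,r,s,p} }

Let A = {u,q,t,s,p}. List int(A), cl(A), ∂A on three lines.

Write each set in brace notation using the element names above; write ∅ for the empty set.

open subsets of A: ∅, {q}, {u,q}, {q,p}, {t,s}, {q,t,s}, {u,q,p}, {q,t,s,p}, {u,q,t,s}, {u,q,t,s,p}; so int(A) = {u,q,t,s,p}
closure: X∖int(X∖A) = X∖∅ = {u,q,t,r,s,p}
∂A = {u,q,t,r,s,p} minus {u,q,t,s,p} = {r}

int(A) = {u,q,t,s,p}
cl(A)  = {u,q,t,r,s,p}
∂A     = {r}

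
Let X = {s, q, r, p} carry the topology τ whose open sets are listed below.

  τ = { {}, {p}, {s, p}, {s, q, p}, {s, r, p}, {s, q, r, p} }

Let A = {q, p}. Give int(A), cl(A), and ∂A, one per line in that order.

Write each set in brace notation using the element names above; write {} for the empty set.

int(A) = {p}
cl(A)  = {s, q, r, p}
∂A     = {s, q, r}

opens ⊆ A: {}, {p}; union → int = {p}
complement {s, r}; its interior {}; cl(A) = X∖{} = {s, q, r, p}
boundary = {s, q, r, p} ∖ {p} = {s, q, r}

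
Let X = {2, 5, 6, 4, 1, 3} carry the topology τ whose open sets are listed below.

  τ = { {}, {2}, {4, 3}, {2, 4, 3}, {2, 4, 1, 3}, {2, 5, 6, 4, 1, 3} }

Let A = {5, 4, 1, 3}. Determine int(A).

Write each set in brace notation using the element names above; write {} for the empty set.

{4, 3}

interior: largest open inside A is {4, 3} (from {}, {4, 3})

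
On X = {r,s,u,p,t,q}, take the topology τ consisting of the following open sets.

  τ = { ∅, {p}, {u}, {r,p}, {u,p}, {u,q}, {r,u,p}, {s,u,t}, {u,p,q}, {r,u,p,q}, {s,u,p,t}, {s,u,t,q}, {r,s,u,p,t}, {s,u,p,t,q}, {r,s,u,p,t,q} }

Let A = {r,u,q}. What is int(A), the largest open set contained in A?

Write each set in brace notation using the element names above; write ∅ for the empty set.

{u,q}

opens ⊆ A: ∅, {u}, {u,q}; union → int = {u,q}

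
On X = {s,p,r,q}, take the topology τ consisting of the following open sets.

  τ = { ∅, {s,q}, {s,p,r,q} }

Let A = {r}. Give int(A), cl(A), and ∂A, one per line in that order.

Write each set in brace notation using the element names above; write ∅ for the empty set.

int(A) = ∅
cl(A)  = {p,r}
∂A     = {p,r}

U open, U⊆A: ∅. int(A) = ⋃ = ∅
X∖A={s,p,q}, int(X∖A)={s,q}, hence cl(A)={p,r}
∂A: remove int from cl → {p,r}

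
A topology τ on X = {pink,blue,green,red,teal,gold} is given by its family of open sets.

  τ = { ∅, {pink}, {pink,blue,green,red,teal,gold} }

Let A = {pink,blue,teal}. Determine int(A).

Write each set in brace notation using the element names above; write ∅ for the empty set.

{pink}

open subsets of A: ∅, {pink}; so int(A) = {pink}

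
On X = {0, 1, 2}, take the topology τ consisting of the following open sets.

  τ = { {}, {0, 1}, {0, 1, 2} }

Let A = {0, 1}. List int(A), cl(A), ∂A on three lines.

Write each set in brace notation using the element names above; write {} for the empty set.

int(A) = {0, 1}
cl(A)  = {0, 1, 2}
∂A     = {2}

U open, U⊆A: {}, {0, 1}. int(A) = ⋃ = {0, 1}
X∖A={2}, int(X∖A)={}, hence cl(A)={0, 1, 2}
∂A: remove int from cl → {2}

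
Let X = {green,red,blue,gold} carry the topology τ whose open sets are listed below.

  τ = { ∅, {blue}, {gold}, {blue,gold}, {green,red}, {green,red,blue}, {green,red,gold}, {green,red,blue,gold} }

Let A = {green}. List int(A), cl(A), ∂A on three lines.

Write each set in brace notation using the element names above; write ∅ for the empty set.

U open, U⊆A: ∅. int(A) = ⋃ = ∅
X∖A={red,blue,gold}, int(X∖A)={blue,gold}, hence cl(A)={green,red}
∂A: remove int from cl → {green,red}

int(A) = ∅
cl(A)  = {green,red}
∂A     = {green,red}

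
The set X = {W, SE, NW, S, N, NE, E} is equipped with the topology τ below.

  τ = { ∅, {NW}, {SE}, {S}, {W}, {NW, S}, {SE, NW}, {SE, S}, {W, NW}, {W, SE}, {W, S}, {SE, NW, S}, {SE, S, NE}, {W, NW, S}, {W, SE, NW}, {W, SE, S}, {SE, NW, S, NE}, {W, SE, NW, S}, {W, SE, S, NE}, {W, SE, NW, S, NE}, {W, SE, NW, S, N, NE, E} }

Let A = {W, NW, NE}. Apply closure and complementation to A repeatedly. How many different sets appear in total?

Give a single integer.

8

closure: X∖int(X∖A) = X∖{SE, S} = {W, NW, N, NE, E}
Let k=closure and c=complement:
  1. A     = {W, NW, NE}
  2. kA    = {W, NW, N, NE, E}
  3. cA    = {SE, S, N, E}
  4. ckA   = {SE, S}
  5. kcA   = {SE, S, N, NE, E}
  6. ckcA  = {W, NW}
  7. kckcA = {W, NW, N, E}
  8. ckckcA = {SE, S, NE}
— saturated at 8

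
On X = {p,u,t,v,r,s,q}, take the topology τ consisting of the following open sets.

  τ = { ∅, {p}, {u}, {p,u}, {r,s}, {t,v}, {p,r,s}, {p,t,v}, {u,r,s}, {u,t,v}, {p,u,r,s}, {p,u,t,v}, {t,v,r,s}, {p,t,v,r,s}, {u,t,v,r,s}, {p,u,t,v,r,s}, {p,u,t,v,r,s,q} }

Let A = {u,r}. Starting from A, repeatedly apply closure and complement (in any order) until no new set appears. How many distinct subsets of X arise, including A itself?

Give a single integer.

10

cl via duality: int({p,t,v,s,q}) = {p,t,v}, so X∖{p,t,v} = {u,r,s,q}
Write k for closure, c for complement:
  1. A     = {u,r}
  2. kA    = {u,r,s,q}
  3. cA    = {p,t,v,s,q}
  4. ckA   = {p,t,v}
  5. kcA   = {p,t,v,r,s,q}
  6. kckA  = {p,t,v,q}
  7. ckcA  = {u}
  8. ckckA = {u,r,s}
  9. kckcA = {u,q}
  10. ckckcA = {p,t,v,r,s}
applying k or c yields no new set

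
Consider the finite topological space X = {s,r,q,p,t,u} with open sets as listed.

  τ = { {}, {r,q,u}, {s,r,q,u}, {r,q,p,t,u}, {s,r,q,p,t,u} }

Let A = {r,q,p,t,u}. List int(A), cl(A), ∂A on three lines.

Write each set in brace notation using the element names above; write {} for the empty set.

int(A) = {r,q,p,t,u}
cl(A)  = {s,r,q,p,t,u}
∂A     = {s}

interior: largest open inside A is {r,q,p,t,u} (from {}, {r,q,u}, {r,q,p,t,u})
cl via duality: int({s}) = {}, so X∖{} = {s,r,q,p,t,u}
cl∖int = {s}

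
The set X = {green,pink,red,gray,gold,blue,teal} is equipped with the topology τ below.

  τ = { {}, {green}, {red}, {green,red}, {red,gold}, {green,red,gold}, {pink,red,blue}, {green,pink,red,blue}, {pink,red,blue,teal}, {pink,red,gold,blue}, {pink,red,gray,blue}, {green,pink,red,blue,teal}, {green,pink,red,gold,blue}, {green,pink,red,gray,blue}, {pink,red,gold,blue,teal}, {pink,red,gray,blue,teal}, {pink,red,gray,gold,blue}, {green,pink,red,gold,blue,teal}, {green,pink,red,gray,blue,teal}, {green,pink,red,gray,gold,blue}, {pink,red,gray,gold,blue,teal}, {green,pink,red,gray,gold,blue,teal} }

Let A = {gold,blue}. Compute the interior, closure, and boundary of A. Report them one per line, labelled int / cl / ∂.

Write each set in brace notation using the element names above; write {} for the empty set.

int(A) = {}
cl(A)  = {pink,gray,gold,blue,teal}
∂A     = {pink,gray,gold,blue,teal}

U open, U⊆A: {}. int(A) = ⋃ = {}
X∖A={green,pink,red,gray,teal}, int(X∖A)={green,red}, hence cl(A)={pink,gray,gold,blue,teal}
∂A: remove int from cl → {pink,gray,gold,blue,teal}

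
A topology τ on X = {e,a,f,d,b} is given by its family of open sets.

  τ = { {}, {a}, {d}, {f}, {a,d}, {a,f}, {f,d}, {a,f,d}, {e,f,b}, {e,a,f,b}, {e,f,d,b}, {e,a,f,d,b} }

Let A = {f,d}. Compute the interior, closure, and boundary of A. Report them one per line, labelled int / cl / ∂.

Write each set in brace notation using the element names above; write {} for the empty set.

int(A) = {f,d}
cl(A)  = {e,f,d,b}
∂A     = {e,b}

interior: largest open inside A is {f,d} (from {}, {f}, {d}, {f,d})
cl via duality: int({e,a,b}) = {a}, so X∖{a} = {e,f,d,b}
cl∖int = {e,b}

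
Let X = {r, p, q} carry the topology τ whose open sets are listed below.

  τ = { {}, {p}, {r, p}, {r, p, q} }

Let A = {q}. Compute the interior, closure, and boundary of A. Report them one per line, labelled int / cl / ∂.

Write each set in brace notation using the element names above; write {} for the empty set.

interior: largest open inside A is {} (from {})
cl via duality: int({r, p}) = {r, p}, so X∖{r, p} = {q}
cl∖int = {q}

int(A) = {}
cl(A)  = {q}
∂A     = {q}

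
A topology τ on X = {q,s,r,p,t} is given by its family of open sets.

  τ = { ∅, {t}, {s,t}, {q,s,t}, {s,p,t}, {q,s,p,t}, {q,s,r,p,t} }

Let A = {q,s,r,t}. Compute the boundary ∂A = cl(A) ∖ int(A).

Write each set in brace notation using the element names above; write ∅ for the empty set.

opens ⊆ A: ∅, {t}, {s,t}, {q,s,t}; union → int = {q,s,t}
complement {p}; its interior ∅; cl(A) = X∖∅ = {q,s,r,p,t}
boundary = {q,s,r,p,t} ∖ {q,s,t} = {r,p}

{r,p}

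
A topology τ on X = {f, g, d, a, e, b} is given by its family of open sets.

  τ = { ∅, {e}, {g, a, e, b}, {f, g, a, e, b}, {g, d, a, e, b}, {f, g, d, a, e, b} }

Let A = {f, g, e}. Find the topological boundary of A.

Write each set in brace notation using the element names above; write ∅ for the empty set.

{f, g, d, a, b}

opens ⊆ A: ∅, {e}; union → int = {e}
complement {d, a, b}; its interior ∅; cl(A) = X∖∅ = {f, g, d, a, e, b}
boundary = {f, g, d, a, e, b} ∖ {e} = {f, g, d, a, b}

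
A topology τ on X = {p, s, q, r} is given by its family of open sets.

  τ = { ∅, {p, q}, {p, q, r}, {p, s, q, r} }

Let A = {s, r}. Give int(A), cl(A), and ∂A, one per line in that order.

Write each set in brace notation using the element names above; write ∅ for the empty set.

int(A) = ∅
cl(A)  = {s, r}
∂A     = {s, r}

interior: largest open inside A is ∅ (from ∅)
cl via duality: int({p, q}) = {p, q}, so X∖{p, q} = {s, r}
cl∖int = {s, r}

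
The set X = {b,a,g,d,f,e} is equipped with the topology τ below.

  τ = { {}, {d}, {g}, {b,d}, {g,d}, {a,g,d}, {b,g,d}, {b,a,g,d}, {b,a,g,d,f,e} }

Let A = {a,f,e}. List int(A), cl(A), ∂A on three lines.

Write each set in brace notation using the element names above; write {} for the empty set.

int(A) = {}
cl(A)  = {a,f,e}
∂A     = {a,f,e}

U open, U⊆A: {}. int(A) = ⋃ = {}
X∖A={b,g,d}, int(X∖A)={b,g,d}, hence cl(A)={a,f,e}
∂A: remove int from cl → {a,f,e}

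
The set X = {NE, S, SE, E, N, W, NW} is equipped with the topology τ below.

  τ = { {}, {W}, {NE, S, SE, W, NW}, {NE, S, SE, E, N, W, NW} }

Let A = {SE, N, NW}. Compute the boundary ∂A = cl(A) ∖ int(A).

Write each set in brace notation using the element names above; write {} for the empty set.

{NE, S, SE, E, N, NW}

U open, U⊆A: {}. int(A) = ⋃ = {}
X∖A={NE, S, E, W}, int(X∖A)={W}, hence cl(A)={NE, S, SE, E, N, NW}
∂A: remove int from cl → {NE, S, SE, E, N, NW}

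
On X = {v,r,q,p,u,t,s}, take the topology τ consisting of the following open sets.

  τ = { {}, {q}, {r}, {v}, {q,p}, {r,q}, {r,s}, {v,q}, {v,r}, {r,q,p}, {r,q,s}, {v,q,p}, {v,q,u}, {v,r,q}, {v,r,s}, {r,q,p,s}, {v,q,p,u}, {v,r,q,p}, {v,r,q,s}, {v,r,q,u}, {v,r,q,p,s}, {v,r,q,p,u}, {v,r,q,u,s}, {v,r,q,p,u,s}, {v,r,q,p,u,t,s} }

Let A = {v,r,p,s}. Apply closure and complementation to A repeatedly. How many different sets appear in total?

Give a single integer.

8

closure: X∖int(X∖A) = X∖{q} = {v,r,p,u,t,s}
Let k=closure and c=complement:
  1. A     = {v,r,p,s}
  2. kA    = {v,r,p,u,t,s}
  3. cA    = {q,u,t}
  4. ckA   = {q}
  5. kcA   = {q,p,u,t}
  6. ckcA  = {v,r,s}
  7. kckcA = {v,r,u,t,s}
  8. ckckcA = {q,p}
— saturated at 8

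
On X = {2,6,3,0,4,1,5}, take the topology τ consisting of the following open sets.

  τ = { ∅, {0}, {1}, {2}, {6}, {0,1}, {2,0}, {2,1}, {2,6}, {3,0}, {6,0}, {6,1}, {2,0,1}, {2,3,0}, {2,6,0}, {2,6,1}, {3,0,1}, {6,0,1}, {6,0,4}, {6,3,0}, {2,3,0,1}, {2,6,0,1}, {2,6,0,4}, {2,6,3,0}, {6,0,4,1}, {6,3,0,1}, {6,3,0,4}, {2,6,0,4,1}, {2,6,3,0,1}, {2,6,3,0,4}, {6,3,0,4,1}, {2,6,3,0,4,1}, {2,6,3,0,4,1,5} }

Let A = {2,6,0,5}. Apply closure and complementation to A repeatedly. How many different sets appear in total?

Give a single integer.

closure: X∖int(X∖A) = X∖{1} = {2,6,3,0,4,5}
Let k=closure and c=complement:
  1. A     = {2,6,0,5}
  2. kA    = {2,6,3,0,4,5}
  3. cA    = {3,4,1}
  4. ckA   = {1}
  5. kcA   = {3,4,1,5}
  6. kckA  = {1,5}
  7. ckcA  = {2,6,0}
  8. ckckA = {2,6,3,0,4}
— saturated at 8

8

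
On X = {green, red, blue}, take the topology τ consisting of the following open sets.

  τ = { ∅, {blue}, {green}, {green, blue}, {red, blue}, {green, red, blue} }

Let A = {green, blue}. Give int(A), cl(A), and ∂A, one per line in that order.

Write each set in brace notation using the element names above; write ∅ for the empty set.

open subsets of A: ∅, {blue}, {green}, {green, blue}; so int(A) = {green, blue}
closure: X∖int(X∖A) = X∖∅ = {green, red, blue}
∂A = {green, red, blue} minus {green, blue} = {red}

int(A) = {green, blue}
cl(A)  = {green, red, blue}
∂A     = {red}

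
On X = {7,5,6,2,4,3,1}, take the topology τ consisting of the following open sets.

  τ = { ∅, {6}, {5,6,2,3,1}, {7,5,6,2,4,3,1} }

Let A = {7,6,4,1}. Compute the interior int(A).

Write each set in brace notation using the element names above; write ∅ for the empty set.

opens ⊆ A: ∅, {6}; union → int = {6}

{6}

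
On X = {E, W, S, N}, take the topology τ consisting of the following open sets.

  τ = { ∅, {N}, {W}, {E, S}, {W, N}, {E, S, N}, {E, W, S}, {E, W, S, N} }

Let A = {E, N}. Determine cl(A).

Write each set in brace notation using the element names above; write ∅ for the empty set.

complement {W, S}; its interior {W}; cl(A) = X∖{W} = {E, S, N}

{E, S, N}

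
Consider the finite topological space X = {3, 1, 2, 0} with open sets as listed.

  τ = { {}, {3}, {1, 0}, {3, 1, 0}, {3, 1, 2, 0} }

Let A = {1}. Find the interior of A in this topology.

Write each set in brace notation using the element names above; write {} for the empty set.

{}

interior: largest open inside A is {} (from {})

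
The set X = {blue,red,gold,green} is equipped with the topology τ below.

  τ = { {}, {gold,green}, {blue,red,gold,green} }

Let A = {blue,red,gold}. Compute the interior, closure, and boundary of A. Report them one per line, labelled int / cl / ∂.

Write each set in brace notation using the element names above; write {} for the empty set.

int(A) = {}
cl(A)  = {blue,red,gold,green}
∂A     = {blue,red,gold,green}

interior: largest open inside A is {} (from {})
cl via duality: int({green}) = {}, so X∖{} = {blue,red,gold,green}
cl∖int = {blue,red,gold,green}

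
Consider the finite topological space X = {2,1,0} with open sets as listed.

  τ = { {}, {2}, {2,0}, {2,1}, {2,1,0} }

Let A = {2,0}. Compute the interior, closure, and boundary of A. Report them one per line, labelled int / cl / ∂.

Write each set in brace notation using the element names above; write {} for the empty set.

interior: largest open inside A is {2,0} (from {}, {2}, {2,0})
cl via duality: int({1}) = {}, so X∖{} = {2,1,0}
cl∖int = {1}

int(A) = {2,0}
cl(A)  = {2,1,0}
∂A     = {1}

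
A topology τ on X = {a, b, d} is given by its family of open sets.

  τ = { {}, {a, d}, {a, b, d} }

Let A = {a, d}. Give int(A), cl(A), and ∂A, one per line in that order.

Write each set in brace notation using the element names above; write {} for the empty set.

U open, U⊆A: {}, {a, d}. int(A) = ⋃ = {a, d}
X∖A={b}, int(X∖A)={}, hence cl(A)={a, b, d}
∂A: remove int from cl → {b}

int(A) = {a, d}
cl(A)  = {a, b, d}
∂A     = {b}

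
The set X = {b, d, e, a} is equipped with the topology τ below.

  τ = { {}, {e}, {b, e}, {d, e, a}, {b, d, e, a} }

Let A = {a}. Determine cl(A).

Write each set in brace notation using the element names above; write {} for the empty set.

{d, a}

closure: X∖int(X∖A) = X∖{b, e} = {d, a}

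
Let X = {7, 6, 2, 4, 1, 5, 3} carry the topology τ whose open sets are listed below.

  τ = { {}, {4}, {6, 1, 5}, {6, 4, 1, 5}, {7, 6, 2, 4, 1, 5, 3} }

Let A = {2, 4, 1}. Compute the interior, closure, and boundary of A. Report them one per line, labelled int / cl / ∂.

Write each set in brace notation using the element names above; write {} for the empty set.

int(A) = {4}
cl(A)  = {7, 6, 2, 4, 1, 5, 3}
∂A     = {7, 6, 2, 1, 5, 3}

interior: largest open inside A is {4} (from {}, {4})
cl via duality: int({7, 6, 5, 3}) = {}, so X∖{} = {7, 6, 2, 4, 1, 5, 3}
cl∖int = {7, 6, 2, 1, 5, 3}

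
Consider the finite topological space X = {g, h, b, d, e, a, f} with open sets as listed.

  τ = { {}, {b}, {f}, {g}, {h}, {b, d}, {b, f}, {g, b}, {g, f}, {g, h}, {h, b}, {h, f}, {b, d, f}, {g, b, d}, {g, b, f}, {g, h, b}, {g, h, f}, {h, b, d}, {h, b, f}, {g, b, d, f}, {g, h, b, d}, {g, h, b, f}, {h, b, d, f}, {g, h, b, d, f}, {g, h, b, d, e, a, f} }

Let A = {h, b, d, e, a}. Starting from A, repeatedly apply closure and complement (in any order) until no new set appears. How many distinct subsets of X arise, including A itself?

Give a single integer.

4

closure: X∖int(X∖A) = X∖{g, f} = {h, b, d, e, a}
Let k=closure and c=complement:
  1. A     = {h, b, d, e, a}
  2. cA    = {g, f}
  3. kcA   = {g, e, a, f}
  4. ckcA  = {h, b, d}
— saturated at 4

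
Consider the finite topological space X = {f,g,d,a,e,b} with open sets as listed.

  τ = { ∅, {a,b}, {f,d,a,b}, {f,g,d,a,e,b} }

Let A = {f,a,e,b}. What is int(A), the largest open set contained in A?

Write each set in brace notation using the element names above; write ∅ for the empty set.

interior: largest open inside A is {a,b} (from ∅, {a,b})

{a,b}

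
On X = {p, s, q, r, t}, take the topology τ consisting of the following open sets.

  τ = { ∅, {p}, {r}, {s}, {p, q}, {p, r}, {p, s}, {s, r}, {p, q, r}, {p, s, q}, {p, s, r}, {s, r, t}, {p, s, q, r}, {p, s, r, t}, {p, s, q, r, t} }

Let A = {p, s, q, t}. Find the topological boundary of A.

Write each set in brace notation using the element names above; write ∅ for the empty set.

open subsets of A: ∅, {s}, {p}, {p, s}, {p, q}, {p, s, q}; so int(A) = {p, s, q}
closure: X∖int(X∖A) = X∖{r} = {p, s, q, t}
∂A = {p, s, q, t} minus {p, s, q} = {t}

{t}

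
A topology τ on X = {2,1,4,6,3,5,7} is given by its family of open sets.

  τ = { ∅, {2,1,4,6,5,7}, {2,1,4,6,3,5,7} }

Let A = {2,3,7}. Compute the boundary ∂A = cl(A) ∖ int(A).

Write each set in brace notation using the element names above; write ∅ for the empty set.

{2,1,4,6,3,5,7}

U open, U⊆A: ∅. int(A) = ⋃ = ∅
X∖A={1,4,6,5}, int(X∖A)=∅, hence cl(A)={2,1,4,6,3,5,7}
∂A: remove int from cl → {2,1,4,6,3,5,7}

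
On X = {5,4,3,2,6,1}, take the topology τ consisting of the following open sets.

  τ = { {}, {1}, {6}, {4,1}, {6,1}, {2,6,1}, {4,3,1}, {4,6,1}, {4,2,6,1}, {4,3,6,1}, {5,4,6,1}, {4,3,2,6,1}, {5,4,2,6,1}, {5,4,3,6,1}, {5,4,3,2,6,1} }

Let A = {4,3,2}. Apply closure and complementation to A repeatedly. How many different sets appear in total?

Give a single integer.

cl via duality: int({5,6,1}) = {6,1}, so X∖{6,1} = {5,4,3,2}
Write k for closure, c for complement:
  1. A     = {4,3,2}
  2. kA    = {5,4,3,2}
  3. cA    = {5,6,1}
  4. ckA   = {6,1}
  5. kcA   = {5,4,3,2,6,1}
  6. ckcA  = {}
applying k or c yields no new set

6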